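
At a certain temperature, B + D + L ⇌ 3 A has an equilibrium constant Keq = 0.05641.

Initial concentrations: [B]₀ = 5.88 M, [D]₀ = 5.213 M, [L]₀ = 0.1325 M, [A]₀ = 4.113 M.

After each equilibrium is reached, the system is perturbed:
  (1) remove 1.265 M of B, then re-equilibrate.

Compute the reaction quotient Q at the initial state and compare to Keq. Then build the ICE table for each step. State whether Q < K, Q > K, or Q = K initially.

Q₀ = 17.13; Q > K (proceeds reverse)

Q₀ = 17.13 vs Keq = 0.05641 ⇒ Q>K, reverse
Step 1:
                   B          D          L          A
  I             5.88      5.213     0.1325      4.113
  C             0.92       0.92       0.92      -2.76
  E              6.8      6.133      1.053      1.353
  solve Keq expr → x = -0.92; check Q = 0.05641
Then remove 1.265 M of B.
Step 2:
                   B          D          L          A
  I            5.535      6.133      1.053      1.353
  C          0.02532    0.02532    0.02532   -0.07597
  E             5.56      6.158      1.078      1.277
  solve Keq expr → x = -0.02532; check Q = 0.05641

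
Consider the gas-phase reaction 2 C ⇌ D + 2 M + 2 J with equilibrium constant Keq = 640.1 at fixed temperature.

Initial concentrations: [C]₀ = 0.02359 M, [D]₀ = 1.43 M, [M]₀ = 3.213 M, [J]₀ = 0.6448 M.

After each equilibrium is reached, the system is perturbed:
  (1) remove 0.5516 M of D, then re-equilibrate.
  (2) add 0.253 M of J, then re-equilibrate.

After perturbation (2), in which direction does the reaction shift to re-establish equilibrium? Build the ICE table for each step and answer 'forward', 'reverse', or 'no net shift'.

Q₀ = 1.1029e+04 vs Keq = 640.1 ⇒ Q>K, reverse
Step 1:
                    C           D           M           J
  I           0.02359        1.43       3.213      0.6448
  C           0.06222    -0.03111    -0.06222    -0.06222
  E           0.08581       1.399       3.151      0.5826
  solve Keq expr → x = -0.03111; check Q = 640.1
Then remove 0.5516 M of D.
Step 2:
                    C           D           M           J
  I           0.08581      0.8473       3.151      0.5826
  C          -0.01645    0.008225     0.01645     0.01645
  E           0.06936      0.8555       3.167       0.599
  solve Keq expr → x = 0.008225; check Q = 640.1
Then add 0.253 M of J.
Step 3:
                    C           D           M           J
  I           0.06936      0.8555       3.167       0.852
  C           0.02496    -0.01248    -0.02496    -0.02496
  E           0.09432       0.843       3.142      0.8271
  solve Keq expr → x = -0.01248; check Q = 640.1

Direction: reverse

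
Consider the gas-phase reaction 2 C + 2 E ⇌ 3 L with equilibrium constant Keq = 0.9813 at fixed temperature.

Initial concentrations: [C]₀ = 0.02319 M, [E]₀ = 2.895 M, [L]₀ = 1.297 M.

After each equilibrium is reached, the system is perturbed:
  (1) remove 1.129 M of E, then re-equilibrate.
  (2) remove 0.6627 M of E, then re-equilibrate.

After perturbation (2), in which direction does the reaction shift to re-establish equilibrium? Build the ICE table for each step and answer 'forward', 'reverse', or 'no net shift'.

Direction: reverse

Q₀ = 484.1 vs Keq = 0.9813 ⇒ Q>K, reverse
Step 1:
                    C           E           L
  init        0.02319       2.895       1.297
  Δ            0.2562      0.2562     -0.3842
  eq           0.2794       3.151      0.9128
  solve Keq expr → x = -0.1281; check Q = 0.9813
Then remove 1.129 M of E.
Step 2:
                    C           E           L
  init         0.2794       2.022      0.9128
  Δ           0.07043     0.07043     -0.1056
  eq           0.3498       2.093      0.8071
  solve Keq expr → x = -0.03522; check Q = 0.9813
Then remove 0.6627 M of E.
Step 3:
                    C           E           L
  init         0.3498        1.43      0.8071
  Δ           0.06065     0.06065    -0.09097
  eq           0.4104       1.491      0.7161
  solve Keq expr → x = -0.03032; check Q = 0.9813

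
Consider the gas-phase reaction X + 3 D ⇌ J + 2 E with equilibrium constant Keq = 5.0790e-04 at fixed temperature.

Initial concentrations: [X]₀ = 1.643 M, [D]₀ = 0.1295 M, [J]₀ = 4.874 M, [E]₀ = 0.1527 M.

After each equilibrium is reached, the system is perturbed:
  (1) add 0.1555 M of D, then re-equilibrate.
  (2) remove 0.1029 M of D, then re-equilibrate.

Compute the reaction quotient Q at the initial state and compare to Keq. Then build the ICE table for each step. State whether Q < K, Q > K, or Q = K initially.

Q₀ = 31.85; Q > K (proceeds reverse)

Q₀ = 31.85 vs Keq = 5.0790e-04 ⇒ Q>K, reverse
Step 1:
                   X          D          J          E
  init         1.643     0.1295      4.874     0.1527
  Δ          0.07493     0.2248   -0.07493    -0.1499
  eq           1.718     0.3543      4.799   0.002843
  solve Keq expr → x = -0.07493; check Q = 5.0790e-04
Then add 0.1555 M of D.
Step 2:
                   X          D          J          E
  init         1.718     0.5098      4.799   0.002843
  Δ        -0.001009  -0.003028   0.001009   0.002019
  eq           1.717     0.5068        4.8   0.004862
  solve Keq expr → x = 0.001009; check Q = 5.0790e-04
Then remove 0.1029 M of D.
Step 3:
                   X          D          J          E
  init         1.717     0.4039        4.8   0.004862
  Δ       6.8777e-04   0.002063 -6.8777e-04  -0.001376
  eq           1.718     0.4059      4.799   0.003487
  solve Keq expr → x = -6.8777e-04; check Q = 5.0790e-04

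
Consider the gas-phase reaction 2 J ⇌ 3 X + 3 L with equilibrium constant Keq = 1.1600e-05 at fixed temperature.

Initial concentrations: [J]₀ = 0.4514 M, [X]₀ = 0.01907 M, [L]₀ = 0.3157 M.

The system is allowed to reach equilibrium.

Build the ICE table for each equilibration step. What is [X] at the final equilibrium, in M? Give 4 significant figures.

[X]_eq = 0.03892 M

Q₀ = 1.0709e-06 vs Keq = 1.1600e-05 ⇒ Q<K, forward
Step 1:
                  J         X         L
  Initial    0.4514   0.01907    0.3157
  Change   -0.01323   0.01985   0.01985
  Equil      0.4382   0.03892    0.3355
  solve Keq expr → x = 0.006616; check Q = 1.1600e-05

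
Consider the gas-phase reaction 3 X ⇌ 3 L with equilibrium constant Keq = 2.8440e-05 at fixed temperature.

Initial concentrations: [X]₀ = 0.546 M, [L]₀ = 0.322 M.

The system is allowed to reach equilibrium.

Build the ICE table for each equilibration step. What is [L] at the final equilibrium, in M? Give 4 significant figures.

Q₀ = 0.2051 vs Keq = 2.8440e-05 ⇒ Q>K, reverse
Step 1:
                   X          L
  init         0.546      0.322
  Δ           0.2963    -0.2963
  eq          0.8423    0.02571
  solve Keq expr → x = -0.09876; check Q = 2.8440e-05

[L]_eq = 0.02571 M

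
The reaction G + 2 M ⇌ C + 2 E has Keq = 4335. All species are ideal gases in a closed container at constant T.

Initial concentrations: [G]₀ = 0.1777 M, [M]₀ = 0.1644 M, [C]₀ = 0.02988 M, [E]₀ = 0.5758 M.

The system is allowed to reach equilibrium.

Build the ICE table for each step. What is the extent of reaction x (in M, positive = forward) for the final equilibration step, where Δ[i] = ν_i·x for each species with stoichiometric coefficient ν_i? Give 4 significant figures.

Q₀ = 2.063 vs Keq = 4335 ⇒ Q<K, forward
Step 1:
                  G         M         C         E
  init       0.1777    0.1644   0.02988    0.5758
  Δ        -0.07652    -0.153   0.07652     0.153
  eq         0.1012   0.01135    0.1064    0.7288
  solve Keq expr → x = 0.07652; check Q = 4335

x = 0.07652 M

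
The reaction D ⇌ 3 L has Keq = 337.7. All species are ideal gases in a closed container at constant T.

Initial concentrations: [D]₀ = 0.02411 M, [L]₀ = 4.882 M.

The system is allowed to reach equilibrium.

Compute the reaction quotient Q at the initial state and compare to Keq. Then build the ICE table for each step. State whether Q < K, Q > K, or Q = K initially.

Q₀ = 4826; Q > K (proceeds reverse)

Q₀ = 4826 vs Keq = 337.7 ⇒ Q>K, reverse
Step 1:
                   D          L
  Initial    0.02411      4.882
  Change      0.2056    -0.6169
  Equil       0.2297      4.265
  solve Keq expr → x = -0.2056; check Q = 337.7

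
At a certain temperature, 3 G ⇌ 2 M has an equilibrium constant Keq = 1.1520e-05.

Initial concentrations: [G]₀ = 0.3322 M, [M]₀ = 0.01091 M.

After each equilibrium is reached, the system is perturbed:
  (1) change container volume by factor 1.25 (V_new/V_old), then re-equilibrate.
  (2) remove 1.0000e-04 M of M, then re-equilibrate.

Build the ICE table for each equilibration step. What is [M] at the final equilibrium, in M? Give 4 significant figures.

Q₀ = 0.003247 vs Keq = 1.1520e-05 ⇒ Q>K, reverse
Step 1:
                   G          M
  I           0.3322    0.01091
  C          0.01532   -0.01021
  E           0.3475 6.9534e-04
  solve Keq expr → x = -0.005107; check Q = 1.1520e-05
Then change container volume by factor 1.25 (V_new/V_old).
Step 2:
                   G          M
  I            0.278 5.5628e-04
  C       8.7738e-05 -5.8492e-05
  E           0.2781 4.9778e-04
  solve Keq expr → x = -2.9246e-05; check Q = 1.1520e-05
Then remove 1.0000e-04 M of M.
Step 3:
                   G          M
  I           0.2781 3.9778e-04
  C       -1.4940e-04 9.9599e-05
  E            0.278 4.9738e-04
  solve Keq expr → x = 4.9799e-05; check Q = 1.1520e-05

[M]_eq = 4.9738e-04 M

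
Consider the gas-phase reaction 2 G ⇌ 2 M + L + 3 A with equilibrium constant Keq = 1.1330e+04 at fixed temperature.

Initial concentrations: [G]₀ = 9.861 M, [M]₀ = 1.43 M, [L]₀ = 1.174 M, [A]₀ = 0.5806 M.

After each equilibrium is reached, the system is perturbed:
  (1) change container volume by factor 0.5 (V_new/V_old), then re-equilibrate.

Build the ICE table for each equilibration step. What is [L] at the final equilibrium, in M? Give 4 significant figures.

Q₀ = 0.004832 vs Keq = 1.1330e+04 ⇒ Q<K, forward
Step 1:
                   G          M          L          A
  init         9.861       1.43      1.174     0.5806
  Δ           -5.868      5.868      2.934      8.802
  eq           3.993      7.298      4.108      9.382
  solve Keq expr → x = 2.934; check Q = 1.1330e+04
Then change container volume by factor 0.5 (V_new/V_old).
Step 2:
                   G          M          L          A
  init         7.987       14.6      8.216      18.76
  Δ            3.854     -3.854     -1.927      -5.78
  eq           11.84      10.74      6.289      12.98
  solve Keq expr → x = -1.927; check Q = 1.1330e+04

[L]_eq = 6.289 M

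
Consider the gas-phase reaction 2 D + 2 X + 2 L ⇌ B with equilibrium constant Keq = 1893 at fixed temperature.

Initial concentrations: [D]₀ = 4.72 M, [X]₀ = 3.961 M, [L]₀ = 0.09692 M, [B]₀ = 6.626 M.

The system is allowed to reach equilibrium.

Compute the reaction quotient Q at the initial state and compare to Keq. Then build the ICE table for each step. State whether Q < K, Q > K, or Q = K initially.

Q₀ = 2.018 vs Keq = 1893 ⇒ Q<K, forward
Step 1:
                   D          X          L          B
  Initial       4.72      3.961    0.09692      6.626
  Change     -0.0936    -0.0936    -0.0936     0.0468
  Equil        4.626      3.867   0.003318      6.673
  solve Keq expr → x = 0.0468; check Q = 1893

Q₀ = 2.018; Q < K (proceeds forward)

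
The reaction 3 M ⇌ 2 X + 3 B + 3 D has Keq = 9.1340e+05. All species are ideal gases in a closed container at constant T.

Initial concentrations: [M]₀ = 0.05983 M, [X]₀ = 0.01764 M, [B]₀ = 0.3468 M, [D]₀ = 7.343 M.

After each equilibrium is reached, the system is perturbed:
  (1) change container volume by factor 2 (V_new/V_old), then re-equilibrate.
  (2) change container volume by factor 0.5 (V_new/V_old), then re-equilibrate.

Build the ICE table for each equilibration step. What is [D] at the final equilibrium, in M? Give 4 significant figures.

[D]_eq = 7.398 M

Q₀ = 23.99 vs Keq = 9.1340e+05 ⇒ Q<K, forward
Step 1:
                    M           X           B           D
  Initial     0.05983     0.01764      0.3468       7.343
  Change     -0.05542     0.03694     0.05542     0.05542
  Equil      0.004413     0.05458      0.4022       7.398
  solve Keq expr → x = 0.01847; check Q = 9.1340e+05
Then change container volume by factor 2 (V_new/V_old).
Step 2:
                    M           X           B           D
  Initial    0.002207     0.02729      0.2011       3.699
  Change    -0.001489  9.9284e-04    0.001489    0.001489
  Equil    7.1736e-04     0.02829      0.2026       3.701
  solve Keq expr → x = 4.9642e-04; check Q = 9.1340e+05
Then change container volume by factor 0.5 (V_new/V_old).
Step 3:
                    M           X           B           D
  Initial    0.001435     0.05657      0.4052       7.401
  Change     0.002979   -0.001986   -0.002979   -0.002979
  Equil      0.004413     0.05458      0.4022       7.398
  solve Keq expr → x = -9.9284e-04; check Q = 9.1340e+05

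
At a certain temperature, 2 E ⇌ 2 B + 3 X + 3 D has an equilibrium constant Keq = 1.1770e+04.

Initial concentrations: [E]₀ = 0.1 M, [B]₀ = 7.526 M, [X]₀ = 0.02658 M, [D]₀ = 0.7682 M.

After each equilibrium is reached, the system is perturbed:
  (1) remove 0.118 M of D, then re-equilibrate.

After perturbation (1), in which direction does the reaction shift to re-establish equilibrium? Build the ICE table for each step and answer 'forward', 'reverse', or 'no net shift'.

Direction: forward

Q₀ = 0.04822 vs Keq = 1.1770e+04 ⇒ Q<K, forward
Step 1:
                    E           B           X           D
  init            0.1       7.526     0.02658      0.7682
  Δ          -0.09571     0.09571      0.1436      0.1436
  eq         0.004292       7.622      0.1701      0.9118
  solve Keq expr → x = 0.04785; check Q = 1.1770e+04
Then remove 0.118 M of D.
Step 2:
                    E           B           X           D
  init       0.004292       7.622      0.1701      0.7938
  Δ       -7.6252e-04  7.6252e-04    0.001144    0.001144
  eq          0.00353       7.622      0.1713      0.7949
  solve Keq expr → x = 3.8126e-04; check Q = 1.1770e+04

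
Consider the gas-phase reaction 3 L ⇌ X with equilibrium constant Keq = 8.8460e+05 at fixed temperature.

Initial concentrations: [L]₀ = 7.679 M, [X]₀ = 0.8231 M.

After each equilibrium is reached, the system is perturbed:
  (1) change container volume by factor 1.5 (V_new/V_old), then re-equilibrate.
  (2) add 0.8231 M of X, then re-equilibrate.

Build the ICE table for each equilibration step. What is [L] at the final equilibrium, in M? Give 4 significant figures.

[L]_eq = 0.01515 M

Q₀ = 0.001818 vs Keq = 8.8460e+05 ⇒ Q<K, forward
Step 1:
                    L           X
  init          7.679      0.8231
  Δ            -7.663       2.554
  eq          0.01563       3.378
  solve Keq expr → x = 2.554; check Q = 8.8460e+05
Then change container volume by factor 1.5 (V_new/V_old).
Step 2:
                    L           X
  init        0.01042       2.252
  Δ          0.003232   -0.001077
  eq          0.01365       2.251
  solve Keq expr → x = -0.001077; check Q = 8.8460e+05
Then add 0.8231 M of X.
Step 3:
                    L           X
  init        0.01365       3.074
  Δ          0.001494 -4.9793e-04
  eq          0.01515       3.073
  solve Keq expr → x = -4.9793e-04; check Q = 8.8460e+05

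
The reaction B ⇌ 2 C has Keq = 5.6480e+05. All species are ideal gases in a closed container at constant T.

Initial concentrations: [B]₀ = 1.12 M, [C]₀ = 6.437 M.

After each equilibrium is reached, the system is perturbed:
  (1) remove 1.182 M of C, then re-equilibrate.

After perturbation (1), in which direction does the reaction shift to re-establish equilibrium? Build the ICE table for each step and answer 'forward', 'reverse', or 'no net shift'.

Q₀ = 37 vs Keq = 5.6480e+05 ⇒ Q<K, forward
Step 1:
                  B         C
  Initial      1.12     6.437
  Change      -1.12      2.24
  Equil   1.3330e-04     8.677
  solve Keq expr → x = 1.12; check Q = 5.6480e+05
Then remove 1.182 M of C.
Step 2:
                  B         C
  Initial 1.3330e-04     7.495
  Change  -3.3841e-05 6.7683e-05
  Equil   9.9455e-05     7.495
  solve Keq expr → x = 3.3841e-05; check Q = 5.6480e+05

Direction: forward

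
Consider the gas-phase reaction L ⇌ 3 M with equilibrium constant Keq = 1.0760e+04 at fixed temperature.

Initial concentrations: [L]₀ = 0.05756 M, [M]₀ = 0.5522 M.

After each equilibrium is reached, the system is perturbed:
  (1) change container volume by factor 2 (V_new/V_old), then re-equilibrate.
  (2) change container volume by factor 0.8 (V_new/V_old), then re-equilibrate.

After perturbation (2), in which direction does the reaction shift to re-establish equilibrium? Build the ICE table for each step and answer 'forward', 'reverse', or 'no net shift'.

Direction: reverse

Q₀ = 2.925 vs Keq = 1.0760e+04 ⇒ Q<K, forward
Step 1:
                  L         M
  init      0.05756    0.5522
  Δ        -0.05752    0.1726
  eq      3.5383e-05    0.7248
  solve Keq expr → x = 0.05752; check Q = 1.0760e+04
Then change container volume by factor 2 (V_new/V_old).
Step 2:
                  L         M
  init    1.7692e-05    0.3624
  Δ       -1.3267e-05 3.9802e-05
  eq      4.4243e-06    0.3624
  solve Keq expr → x = 1.3267e-05; check Q = 1.0760e+04
Then change container volume by factor 0.8 (V_new/V_old).
Step 3:
                  L         M
  init    5.5304e-06     0.453
  Δ       3.1103e-06 -9.3310e-06
  eq      8.6408e-06     0.453
  solve Keq expr → x = -3.1103e-06; check Q = 1.0760e+04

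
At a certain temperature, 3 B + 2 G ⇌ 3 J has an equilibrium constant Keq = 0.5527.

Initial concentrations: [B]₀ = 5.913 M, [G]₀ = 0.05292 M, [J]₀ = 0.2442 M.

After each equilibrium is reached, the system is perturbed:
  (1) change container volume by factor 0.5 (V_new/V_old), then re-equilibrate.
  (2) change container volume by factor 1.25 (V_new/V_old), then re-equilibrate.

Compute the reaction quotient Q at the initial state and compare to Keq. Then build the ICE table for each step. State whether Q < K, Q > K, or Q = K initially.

Q₀ = 0.02515 vs Keq = 0.5527 ⇒ Q<K, forward
Step 1:
                   B          G          J
  init         5.913    0.05292     0.2442
  Δ         -0.05597   -0.03731    0.05597
  eq           5.857    0.01561     0.3002
  solve Keq expr → x = 0.01866; check Q = 0.5527
Then change container volume by factor 0.5 (V_new/V_old).
Step 2:
                   B          G          J
  init         11.71    0.03121     0.6003
  Δ         -0.02204   -0.01469    0.02204
  eq           11.69    0.01652     0.6224
  solve Keq expr → x = 0.007346; check Q = 0.5527
Then change container volume by factor 1.25 (V_new/V_old).
Step 3:
                   B          G          J
  init         9.354    0.01322     0.4979
  Δ         0.004596   0.003064  -0.004596
  eq           9.358    0.01628     0.4933
  solve Keq expr → x = -0.001532; check Q = 0.5527

Q₀ = 0.02515; Q < K (proceeds forward)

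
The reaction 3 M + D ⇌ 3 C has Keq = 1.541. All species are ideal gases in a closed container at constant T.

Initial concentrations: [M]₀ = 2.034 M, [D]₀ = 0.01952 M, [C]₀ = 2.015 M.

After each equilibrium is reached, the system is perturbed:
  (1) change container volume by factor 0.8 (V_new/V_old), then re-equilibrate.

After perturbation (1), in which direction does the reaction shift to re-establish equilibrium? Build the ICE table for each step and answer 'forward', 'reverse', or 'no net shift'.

Q₀ = 49.81 vs Keq = 1.541 ⇒ Q>K, reverse
Step 1:
                  M         D         C
  init        2.034   0.01952     2.015
  Δ          0.4415    0.1472   -0.4415
  eq          2.475    0.1667     1.574
  solve Keq expr → x = -0.1472; check Q = 1.541
Then change container volume by factor 0.8 (V_new/V_old).
Step 2:
                  M         D         C
  init        3.094    0.2083     1.967
  Δ         -0.0537   -0.0179    0.0537
  eq          3.041    0.1904     2.021
  solve Keq expr → x = 0.0179; check Q = 1.541

Direction: forward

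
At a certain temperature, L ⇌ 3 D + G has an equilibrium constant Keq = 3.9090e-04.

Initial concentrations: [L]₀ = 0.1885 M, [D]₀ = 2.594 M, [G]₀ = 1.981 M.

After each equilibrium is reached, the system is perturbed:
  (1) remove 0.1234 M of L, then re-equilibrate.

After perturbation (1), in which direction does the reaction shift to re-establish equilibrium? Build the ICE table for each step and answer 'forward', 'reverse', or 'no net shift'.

Direction: reverse

Q₀ = 183.4 vs Keq = 3.9090e-04 ⇒ Q>K, reverse
Step 1:
                   L          D          G
  Initial     0.1885      2.594      1.981
  Change      0.8411     -2.523    -0.8411
  Equil         1.03    0.07068       1.14
  solve Keq expr → x = -0.8411; check Q = 3.9090e-04
Then remove 0.1234 M of L.
Step 2:
                   L          D          G
  Initial     0.9062    0.07068       1.14
  Change  9.6713e-04  -0.002901 -9.6713e-04
  Equil       0.9072    0.06778      1.139
  solve Keq expr → x = -9.6713e-04; check Q = 3.9090e-04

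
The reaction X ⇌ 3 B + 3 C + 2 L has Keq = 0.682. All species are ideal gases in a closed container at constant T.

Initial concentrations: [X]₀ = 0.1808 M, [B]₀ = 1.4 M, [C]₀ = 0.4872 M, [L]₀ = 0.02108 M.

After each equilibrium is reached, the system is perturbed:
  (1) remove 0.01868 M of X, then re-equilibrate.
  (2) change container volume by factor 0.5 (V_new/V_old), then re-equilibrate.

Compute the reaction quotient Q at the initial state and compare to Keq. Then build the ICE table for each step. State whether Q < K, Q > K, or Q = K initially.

Q₀ = 7.7992e-04; Q < K (proceeds forward)

Q₀ = 7.7992e-04 vs Keq = 0.682 ⇒ Q<K, forward
Step 1:
                  X         B         C         L
  init       0.1808       1.4    0.4872   0.02108
  Δ        -0.08428    0.2529    0.2529    0.1686
  eq        0.09652     1.653    0.7401    0.1896
  solve Keq expr → x = 0.08428; check Q = 0.682
Then remove 0.01868 M of X.
Step 2:
                  X         B         C         L
  init      0.07784     1.653    0.7401    0.1896
  Δ        0.004151  -0.01245  -0.01245 -0.008303
  eq        0.08199      1.64    0.7276    0.1813
  solve Keq expr → x = -0.004151; check Q = 0.682
Then change container volume by factor 0.5 (V_new/V_old).
Step 3:
                  X         B         C         L
  init        0.164     3.281     1.455    0.3627
  Δ          0.1375   -0.4125   -0.4125    -0.275
  eq         0.3015     2.868     1.043   0.08767
  solve Keq expr → x = -0.1375; check Q = 0.682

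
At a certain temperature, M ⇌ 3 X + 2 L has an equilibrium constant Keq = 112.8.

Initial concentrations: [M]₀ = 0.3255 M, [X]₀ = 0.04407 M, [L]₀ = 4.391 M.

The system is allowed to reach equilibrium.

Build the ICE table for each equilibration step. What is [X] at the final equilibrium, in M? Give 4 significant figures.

[X]_eq = 0.7525 M

Q₀ = 0.00507 vs Keq = 112.8 ⇒ Q<K, forward
Step 1:
                   M          X          L
  I           0.3255    0.04407      4.391
  C          -0.2361     0.7084     0.4723
  E          0.08935     0.7525      4.863
  solve Keq expr → x = 0.2361; check Q = 112.8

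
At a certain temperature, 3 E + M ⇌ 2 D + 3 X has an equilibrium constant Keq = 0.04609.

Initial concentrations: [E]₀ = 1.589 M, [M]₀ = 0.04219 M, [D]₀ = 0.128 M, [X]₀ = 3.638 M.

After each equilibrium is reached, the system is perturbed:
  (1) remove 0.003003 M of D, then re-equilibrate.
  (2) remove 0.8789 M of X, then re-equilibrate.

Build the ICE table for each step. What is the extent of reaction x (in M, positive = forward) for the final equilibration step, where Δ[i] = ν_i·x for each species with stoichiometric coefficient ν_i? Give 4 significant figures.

Q₀ = 4.66 vs Keq = 0.04609 ⇒ Q>K, reverse
Step 1:
                   E          M          D          X
  Initial      1.589    0.04219      0.128      3.638
  Change      0.1568    0.05228    -0.1046    -0.1568
  Equil        1.746    0.09447    0.02344      3.481
  solve Keq expr → x = -0.05228; check Q = 0.04609
Then remove 0.003003 M of D.
Step 2:
                   E          M          D          X
  Initial      1.746    0.09447    0.02043      3.481
  Change   -0.004068  -0.001356   0.002712   0.004068
  Equil        1.742    0.09312    0.02315      3.485
  solve Keq expr → x = 0.001356; check Q = 0.04609
Then remove 0.8789 M of X.
Step 3:
                   E          M          D          X
  Initial      1.742    0.09312    0.02315      2.606
  Change    -0.01619  -0.005396    0.01079    0.01619
  Equil        1.726    0.08772    0.03394      2.623
  solve Keq expr → x = 0.005396; check Q = 0.04609

x = 0.005396 M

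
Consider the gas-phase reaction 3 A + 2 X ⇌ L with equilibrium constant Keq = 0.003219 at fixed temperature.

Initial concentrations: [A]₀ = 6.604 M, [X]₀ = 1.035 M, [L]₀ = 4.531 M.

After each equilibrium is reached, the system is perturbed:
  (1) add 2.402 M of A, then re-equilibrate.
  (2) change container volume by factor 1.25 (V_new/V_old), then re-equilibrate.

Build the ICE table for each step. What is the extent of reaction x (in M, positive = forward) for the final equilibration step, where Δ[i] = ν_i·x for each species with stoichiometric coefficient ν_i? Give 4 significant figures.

Q₀ = 0.01469 vs Keq = 0.003219 ⇒ Q>K, reverse
Step 1:
                    A           X           L
  I             6.604       1.035       4.531
  C             1.019      0.6794     -0.3397
  E             7.623       1.714       4.191
  solve Keq expr → x = -0.3397; check Q = 0.003219
Then add 2.402 M of A.
Step 2:
                    A           X           L
  I             10.03       1.714       4.191
  C           -0.6413     -0.4275      0.2138
  E             9.384       1.287       4.405
  solve Keq expr → x = 0.2138; check Q = 0.003219
Then change container volume by factor 1.25 (V_new/V_old).
Step 3:
                    A           X           L
  I             7.507        1.03       3.524
  C            0.5624       0.375     -0.1875
  E              8.07       1.404       3.337
  solve Keq expr → x = -0.1875; check Q = 0.003219

x = -0.1875 M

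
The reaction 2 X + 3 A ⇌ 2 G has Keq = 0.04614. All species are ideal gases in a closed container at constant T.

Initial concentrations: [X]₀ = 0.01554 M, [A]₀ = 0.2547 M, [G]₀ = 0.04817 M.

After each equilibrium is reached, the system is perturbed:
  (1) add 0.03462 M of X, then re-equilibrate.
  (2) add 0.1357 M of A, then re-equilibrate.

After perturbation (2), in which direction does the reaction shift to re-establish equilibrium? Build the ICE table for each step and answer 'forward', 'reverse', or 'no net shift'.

Q₀ = 581.5 vs Keq = 0.04614 ⇒ Q>K, reverse
Step 1:
                   X          A          G
  Initial    0.01554     0.2547    0.04817
  Change     0.04575    0.06862   -0.04575
  Equil      0.06129     0.3233    0.00242
  solve Keq expr → x = -0.02287; check Q = 0.04614
Then add 0.03462 M of X.
Step 2:
                   X          A          G
  Initial    0.09591     0.3233    0.00242
  Change   -0.001283  -0.001925   0.001283
  Equil      0.09463     0.3214   0.003704
  solve Keq expr → x = 6.4159e-04; check Q = 0.04614
Then add 0.1357 M of A.
Step 3:
                   X          A          G
  Initial    0.09463     0.4571   0.003704
  Change   -0.002351  -0.003527   0.002351
  Equil      0.09228     0.4536   0.006055
  solve Keq expr → x = 0.001176; check Q = 0.04614

Direction: forward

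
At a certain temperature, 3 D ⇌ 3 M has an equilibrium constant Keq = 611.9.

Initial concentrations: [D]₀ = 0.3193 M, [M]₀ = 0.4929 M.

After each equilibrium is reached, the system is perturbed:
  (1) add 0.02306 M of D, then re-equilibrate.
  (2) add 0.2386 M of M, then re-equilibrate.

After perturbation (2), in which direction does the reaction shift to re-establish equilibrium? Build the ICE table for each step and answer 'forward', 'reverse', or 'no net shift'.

Direction: reverse

Q₀ = 3.679 vs Keq = 611.9 ⇒ Q<K, forward
Step 1:
                   D          M
  init        0.3193     0.4929
  Δ          -0.2337     0.2337
  eq         0.08559     0.7266
  solve Keq expr → x = 0.0779; check Q = 611.9
Then add 0.02306 M of D.
Step 2:
                   D          M
  init        0.1086     0.7266
  Δ         -0.02063    0.02063
  eq         0.08802     0.7472
  solve Keq expr → x = 0.006877; check Q = 611.9
Then add 0.2386 M of M.
Step 3:
                   D          M
  init       0.08802     0.9858
  Δ          0.02514   -0.02514
  eq          0.1132     0.9607
  solve Keq expr → x = -0.008381; check Q = 611.9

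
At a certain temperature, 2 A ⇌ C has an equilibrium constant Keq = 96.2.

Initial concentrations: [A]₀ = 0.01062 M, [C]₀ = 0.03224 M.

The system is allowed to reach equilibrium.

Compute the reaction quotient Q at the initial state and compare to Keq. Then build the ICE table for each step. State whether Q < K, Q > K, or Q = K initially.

Q₀ = 285.9; Q > K (proceeds reverse)

Q₀ = 285.9 vs Keq = 96.2 ⇒ Q>K, reverse
Step 1:
                    A           C
  I           0.01062     0.03224
  C          0.006708   -0.003354
  E           0.01733     0.02889
  solve Keq expr → x = -0.003354; check Q = 96.2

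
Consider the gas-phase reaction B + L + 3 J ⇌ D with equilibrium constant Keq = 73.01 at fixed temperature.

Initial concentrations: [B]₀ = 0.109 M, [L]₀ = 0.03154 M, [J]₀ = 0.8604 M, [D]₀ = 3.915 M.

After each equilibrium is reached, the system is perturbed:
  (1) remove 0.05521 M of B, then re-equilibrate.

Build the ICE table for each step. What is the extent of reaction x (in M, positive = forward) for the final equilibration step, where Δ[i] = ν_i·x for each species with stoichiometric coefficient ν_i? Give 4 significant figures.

Q₀ = 1788 vs Keq = 73.01 ⇒ Q>K, reverse
Step 1:
                  B         L         J         D
  Initial     0.109   0.03154    0.8604     3.915
  Change     0.1098    0.1098    0.3295   -0.1098
  Equil      0.2188    0.1414      1.19     3.805
  solve Keq expr → x = -0.1098; check Q = 73.01
Then remove 0.05521 M of B.
Step 2:
                  B         L         J         D
  Initial    0.1636    0.1414      1.19     3.805
  Change    0.01433   0.01433   0.04299  -0.01433
  Equil       0.178    0.1557     1.233     3.791
  solve Keq expr → x = -0.01433; check Q = 73.01

x = -0.01433 M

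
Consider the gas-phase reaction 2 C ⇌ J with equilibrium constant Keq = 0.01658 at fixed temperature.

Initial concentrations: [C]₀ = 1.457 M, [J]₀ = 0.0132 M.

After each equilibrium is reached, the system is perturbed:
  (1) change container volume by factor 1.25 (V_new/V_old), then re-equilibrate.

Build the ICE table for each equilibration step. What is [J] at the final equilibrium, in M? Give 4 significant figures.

[J]_eq = 0.02167 M

Q₀ = 0.006218 vs Keq = 0.01658 ⇒ Q<K, forward
Step 1:
                  C         J
  init        1.457    0.0132
  Δ        -0.04017   0.02008
  eq          1.417   0.03328
  solve Keq expr → x = 0.02008; check Q = 0.01658
Then change container volume by factor 1.25 (V_new/V_old).
Step 2:
                  C         J
  init        1.133   0.02663
  Δ        0.009903 -0.004951
  eq          1.143   0.02167
  solve Keq expr → x = -0.004951; check Q = 0.01658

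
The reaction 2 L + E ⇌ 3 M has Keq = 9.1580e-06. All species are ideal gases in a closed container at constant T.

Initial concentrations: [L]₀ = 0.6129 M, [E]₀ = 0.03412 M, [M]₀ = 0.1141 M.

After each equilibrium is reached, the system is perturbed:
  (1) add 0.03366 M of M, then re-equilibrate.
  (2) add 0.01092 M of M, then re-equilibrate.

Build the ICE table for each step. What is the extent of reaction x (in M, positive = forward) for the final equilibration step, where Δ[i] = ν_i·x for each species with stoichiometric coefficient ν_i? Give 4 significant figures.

Q₀ = 0.1159 vs Keq = 9.1580e-06 ⇒ Q>K, reverse
Step 1:
                  L         E         M
  I          0.6129   0.03412    0.1141
  C          0.0716    0.0358   -0.1074
  E          0.6845   0.06992  0.006695
  solve Keq expr → x = -0.0358; check Q = 9.1580e-06
Then add 0.03366 M of M.
Step 2:
                  L         E         M
  I          0.6845   0.06992   0.04035
  C         0.02212   0.01106  -0.03317
  E          0.7066   0.08098  0.007181
  solve Keq expr → x = -0.01106; check Q = 9.1580e-06
Then add 0.01092 M of M.
Step 3:
                  L         E         M
  I          0.7066   0.08098    0.0181
  C        0.007177  0.003589  -0.01077
  E          0.7138   0.08457  0.007335
  solve Keq expr → x = -0.003589; check Q = 9.1580e-06

x = -0.003589 M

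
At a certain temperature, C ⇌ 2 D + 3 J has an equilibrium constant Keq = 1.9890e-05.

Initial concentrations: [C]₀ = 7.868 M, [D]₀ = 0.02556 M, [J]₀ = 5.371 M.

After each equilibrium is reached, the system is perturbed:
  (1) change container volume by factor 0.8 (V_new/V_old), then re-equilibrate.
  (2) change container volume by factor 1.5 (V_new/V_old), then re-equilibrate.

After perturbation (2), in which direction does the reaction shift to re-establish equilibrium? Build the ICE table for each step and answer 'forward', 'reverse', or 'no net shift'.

Direction: forward

Q₀ = 0.01287 vs Keq = 1.9890e-05 ⇒ Q>K, reverse
Step 1:
                   C          D          J
  Initial      7.868    0.02556      5.371
  Change     0.01227   -0.02454   -0.03682
  Equil         7.88   0.001016      5.334
  solve Keq expr → x = -0.01227; check Q = 1.9890e-05
Then change container volume by factor 0.8 (V_new/V_old).
Step 2:
                   C          D          J
  Initial       9.85    0.00127      6.668
  Change  2.2858e-04 -4.5716e-04 -6.8574e-04
  Equil        9.851 8.1311e-04      6.667
  solve Keq expr → x = -2.2858e-04; check Q = 1.9890e-05
Then change container volume by factor 1.5 (V_new/V_old).
Step 3:
                   C          D          J
  Initial      6.567 5.4207e-04      4.445
  Change  -3.3857e-04 6.7714e-04   0.001016
  Equil        6.567   0.001219      4.446
  solve Keq expr → x = 3.3857e-04; check Q = 1.9890e-05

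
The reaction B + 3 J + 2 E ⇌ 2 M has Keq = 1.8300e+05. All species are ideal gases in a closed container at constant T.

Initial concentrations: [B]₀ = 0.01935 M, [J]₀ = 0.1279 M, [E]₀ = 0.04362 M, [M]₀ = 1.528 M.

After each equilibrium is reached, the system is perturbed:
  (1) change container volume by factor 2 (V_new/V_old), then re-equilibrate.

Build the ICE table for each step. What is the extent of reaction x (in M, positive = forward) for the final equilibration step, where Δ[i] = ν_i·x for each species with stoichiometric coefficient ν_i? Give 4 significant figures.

Q₀ = 3.0310e+07 vs Keq = 1.8300e+05 ⇒ Q>K, reverse
Step 1:
                  B         J         E         M
  I         0.01935    0.1279   0.04362     1.528
  C         0.03791    0.1137   0.07582  -0.07582
  E         0.05726    0.2416    0.1194     1.452
  solve Keq expr → x = -0.03791; check Q = 1.8300e+05
Then change container volume by factor 2 (V_new/V_old).
Step 2:
                  B         J         E         M
  I         0.02863    0.1208   0.05972    0.7261
  C          0.0191    0.0573    0.0382   -0.0382
  E         0.04773    0.1781   0.09792    0.6879
  solve Keq expr → x = -0.0191; check Q = 1.8300e+05

x = -0.0191 M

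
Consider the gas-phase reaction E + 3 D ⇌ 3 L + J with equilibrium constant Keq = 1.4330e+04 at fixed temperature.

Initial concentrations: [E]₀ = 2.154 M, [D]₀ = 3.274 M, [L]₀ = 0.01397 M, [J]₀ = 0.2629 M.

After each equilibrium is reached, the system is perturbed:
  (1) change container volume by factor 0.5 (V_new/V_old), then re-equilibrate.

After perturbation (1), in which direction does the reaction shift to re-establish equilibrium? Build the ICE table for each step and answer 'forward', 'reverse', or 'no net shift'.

Direction: no net shift

Q₀ = 9.4820e-09 vs Keq = 1.4330e+04 ⇒ Q<K, forward
Step 1:
                    E           D           L           J
  init          2.154       3.274     0.01397      0.2629
  Δ            -1.046      -3.137       3.137       1.046
  eq            1.108      0.1371       3.151       1.309
  solve Keq expr → x = 1.046; check Q = 1.4330e+04
Then change container volume by factor 0.5 (V_new/V_old).
Step 2:
                    E           D           L           J
  init          2.217      0.2742       6.302       2.617
  Δ                 0           0           0           0
  eq            2.217      0.2742       6.302       2.617
  solve Keq expr → x = 0; check Q = 1.4330e+04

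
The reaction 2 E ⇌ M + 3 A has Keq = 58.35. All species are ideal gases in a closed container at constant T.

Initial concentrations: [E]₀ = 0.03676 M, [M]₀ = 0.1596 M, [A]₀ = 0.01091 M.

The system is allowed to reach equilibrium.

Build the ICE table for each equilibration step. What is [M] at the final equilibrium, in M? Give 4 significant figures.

Q₀ = 1.5338e-04 vs Keq = 58.35 ⇒ Q<K, forward
Step 1:
                    E           M           A
  Initial     0.03676      0.1596     0.01091
  Change     -0.03585     0.01793     0.05378
  Equil    9.0751e-04      0.1775     0.06469
  solve Keq expr → x = 0.01793; check Q = 58.35

[M]_eq = 0.1775 M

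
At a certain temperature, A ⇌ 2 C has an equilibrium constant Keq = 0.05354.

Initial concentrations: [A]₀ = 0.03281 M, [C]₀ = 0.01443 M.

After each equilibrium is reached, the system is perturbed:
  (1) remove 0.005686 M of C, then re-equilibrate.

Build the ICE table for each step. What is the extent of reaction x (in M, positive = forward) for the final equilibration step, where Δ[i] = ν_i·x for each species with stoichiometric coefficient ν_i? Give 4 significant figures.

x = 0.00204 M

Q₀ = 0.006346 vs Keq = 0.05354 ⇒ Q<K, forward
Step 1:
                  A         C
  Initial   0.03281   0.01443
  Change   -0.01019   0.02037
  Equil     0.02262    0.0348
  solve Keq expr → x = 0.01019; check Q = 0.05354
Then remove 0.005686 M of C.
Step 2:
                  A         C
  Initial   0.02262   0.02912
  Change   -0.00204   0.00408
  Equil     0.02058    0.0332
  solve Keq expr → x = 0.00204; check Q = 0.05354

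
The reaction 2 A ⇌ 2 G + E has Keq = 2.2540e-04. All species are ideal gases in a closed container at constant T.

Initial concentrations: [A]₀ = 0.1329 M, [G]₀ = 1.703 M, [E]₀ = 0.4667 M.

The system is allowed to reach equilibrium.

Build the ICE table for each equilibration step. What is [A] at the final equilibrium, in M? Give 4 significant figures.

Q₀ = 76.63 vs Keq = 2.2540e-04 ⇒ Q>K, reverse
Step 1:
                  A         G         E
  Initial    0.1329     1.703    0.4667
  Change     0.9325   -0.9325   -0.4663
  Equil       1.065    0.7705 4.3103e-04
  solve Keq expr → x = -0.4663; check Q = 2.2540e-04

[A]_eq = 1.065 M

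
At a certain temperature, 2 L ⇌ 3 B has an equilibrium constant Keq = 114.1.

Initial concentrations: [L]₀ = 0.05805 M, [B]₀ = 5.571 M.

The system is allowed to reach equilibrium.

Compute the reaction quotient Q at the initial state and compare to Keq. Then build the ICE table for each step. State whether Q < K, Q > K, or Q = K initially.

Q₀ = 5.1309e+04 vs Keq = 114.1 ⇒ Q>K, reverse
Step 1:
                   L          B
  I          0.05805      5.571
  C           0.7982     -1.197
  E           0.8563      4.374
  solve Keq expr → x = -0.3991; check Q = 114.1

Q₀ = 5.1309e+04; Q > K (proceeds reverse)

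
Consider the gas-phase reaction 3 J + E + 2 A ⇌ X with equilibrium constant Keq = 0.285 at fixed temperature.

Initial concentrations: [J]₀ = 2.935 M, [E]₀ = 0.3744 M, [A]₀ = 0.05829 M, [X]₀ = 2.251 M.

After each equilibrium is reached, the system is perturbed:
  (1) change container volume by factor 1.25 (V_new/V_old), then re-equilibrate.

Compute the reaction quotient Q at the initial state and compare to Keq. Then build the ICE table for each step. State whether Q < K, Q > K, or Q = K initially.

Q₀ = 69.99; Q > K (proceeds reverse)

Q₀ = 69.99 vs Keq = 0.285 ⇒ Q>K, reverse
Step 1:
                  J         E         A         X
  I           2.935    0.3744   0.05829     2.251
  C          0.6691     0.223    0.4461    -0.223
  E           3.604    0.5974    0.5044     2.028
  solve Keq expr → x = -0.223; check Q = 0.285
Then change container volume by factor 1.25 (V_new/V_old).
Step 2:
                  J         E         A         X
  I           2.883     0.478    0.4035     1.622
  C          0.2406   0.08021    0.1604  -0.08021
  E           3.124    0.5582    0.5639     1.542
  solve Keq expr → x = -0.08021; check Q = 0.285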